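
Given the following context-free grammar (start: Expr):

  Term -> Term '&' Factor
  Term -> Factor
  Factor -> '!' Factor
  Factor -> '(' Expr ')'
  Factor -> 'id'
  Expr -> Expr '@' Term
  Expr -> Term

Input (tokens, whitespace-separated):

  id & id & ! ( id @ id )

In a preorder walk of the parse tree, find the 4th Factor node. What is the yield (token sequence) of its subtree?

( id @ id )

[Expr [Term [Term [Term [Factor id]] & [Factor id]] & [Factor ! [Factor ( [Expr [Expr [Term [Factor id]]] @ [Term [Factor id]]] )]]]]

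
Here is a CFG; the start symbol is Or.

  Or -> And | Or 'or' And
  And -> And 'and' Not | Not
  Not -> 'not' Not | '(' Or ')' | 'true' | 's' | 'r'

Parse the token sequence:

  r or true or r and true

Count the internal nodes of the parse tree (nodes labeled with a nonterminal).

[Or [Or [Or [And [Not r]]] or [And [Not true]]] or [And [And [Not r]] and [Not true]]]

11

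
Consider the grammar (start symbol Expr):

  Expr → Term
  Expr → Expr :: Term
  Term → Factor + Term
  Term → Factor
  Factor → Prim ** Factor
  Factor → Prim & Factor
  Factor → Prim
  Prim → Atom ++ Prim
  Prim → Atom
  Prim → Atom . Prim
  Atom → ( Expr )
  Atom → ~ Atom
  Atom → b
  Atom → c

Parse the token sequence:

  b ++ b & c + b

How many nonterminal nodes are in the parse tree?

[Expr [Term [Factor [Prim [Atom b] ++ [Prim [Atom b]]] & [Factor [Prim [Atom c]]]] + [Term [Factor [Prim [Atom b]]]]]]

14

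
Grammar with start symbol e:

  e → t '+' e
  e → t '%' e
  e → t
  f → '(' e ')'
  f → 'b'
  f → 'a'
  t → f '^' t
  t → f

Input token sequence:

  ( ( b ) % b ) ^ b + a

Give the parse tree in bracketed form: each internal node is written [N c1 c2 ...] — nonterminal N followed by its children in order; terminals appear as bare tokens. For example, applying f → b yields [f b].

[e [t [f ( [e [t [f ( [e [t [f b]]] )]] % [e [t [f b]]]] )] ^ [t [f b]]] + [e [t [f a]]]]

e
t + e
f ^ t + e
( e ) ^ t + e
( t % e ) ^ t + e
( f % e ) ^ t + e
( ( e ) % e ) ^ t + e
( ( t ) % e ) ^ t + e
( ( f ) % e ) ^ t + e
( ( b ) % e ) ^ t + e
( ( b ) % t ) ^ t + e
( ( b ) % f ) ^ t + e
( ( b ) % b ) ^ t + e
( ( b ) % b ) ^ f + e
( ( b ) % b ) ^ b + e
( ( b ) % b ) ^ b + t
( ( b ) % b ) ^ b + f
( ( b ) % b ) ^ b + a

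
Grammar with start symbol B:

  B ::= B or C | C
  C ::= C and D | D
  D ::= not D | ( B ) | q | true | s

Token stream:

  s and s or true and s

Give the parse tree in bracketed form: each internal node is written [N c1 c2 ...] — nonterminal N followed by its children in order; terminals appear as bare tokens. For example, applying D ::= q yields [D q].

B
B or C
C or C
C and D or C
D and D or C
s and D or C
s and s or C
s and s or C and D
s and s or D and D
s and s or true and D
s and s or true and s

[B [B [C [C [D s]] and [D s]]] or [C [C [D true]] and [D s]]]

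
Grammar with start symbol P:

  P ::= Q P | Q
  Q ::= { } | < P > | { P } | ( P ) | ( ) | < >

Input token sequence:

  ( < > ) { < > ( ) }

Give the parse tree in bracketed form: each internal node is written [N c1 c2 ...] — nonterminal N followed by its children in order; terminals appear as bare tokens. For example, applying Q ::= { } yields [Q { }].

[P [Q ( [P [Q < >]] )] [P [Q { [P [Q < >] [P [Q ( )]]] }]]]

P
Q P
( P ) P
( Q ) P
( < > ) P
( < > ) Q
( < > ) { P }
( < > ) { Q P }
( < > ) { < > P }
( < > ) { < > Q }
( < > ) { < > ( ) }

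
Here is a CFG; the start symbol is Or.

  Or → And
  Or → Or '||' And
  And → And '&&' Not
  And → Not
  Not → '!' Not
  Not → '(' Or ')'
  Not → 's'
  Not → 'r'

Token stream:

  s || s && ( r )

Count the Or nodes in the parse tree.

[Or [Or [And [Not s]]] || [And [And [Not s]] && [Not ( [Or [And [Not r]]] )]]]

3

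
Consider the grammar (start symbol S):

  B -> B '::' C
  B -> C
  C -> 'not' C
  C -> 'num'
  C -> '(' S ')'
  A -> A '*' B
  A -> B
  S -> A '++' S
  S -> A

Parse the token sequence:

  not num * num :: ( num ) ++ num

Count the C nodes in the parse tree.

6

[S [A [A [B [C not [C num]]]] * [B [B [C num]] :: [C ( [S [A [B [C num]]]] )]]] ++ [S [A [B [C num]]]]]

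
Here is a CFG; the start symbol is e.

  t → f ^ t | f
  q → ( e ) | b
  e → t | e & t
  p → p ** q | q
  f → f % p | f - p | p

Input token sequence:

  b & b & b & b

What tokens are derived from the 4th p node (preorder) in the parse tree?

b

[e [e [e [e [t [f [p [q b]]]]] & [t [f [p [q b]]]]] & [t [f [p [q b]]]]] & [t [f [p [q b]]]]]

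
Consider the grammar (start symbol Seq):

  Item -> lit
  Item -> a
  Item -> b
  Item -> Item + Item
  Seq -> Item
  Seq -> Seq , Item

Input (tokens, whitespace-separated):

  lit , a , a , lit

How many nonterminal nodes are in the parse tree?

8

[Seq [Seq [Seq [Seq [Item lit]] , [Item a]] , [Item a]] , [Item lit]]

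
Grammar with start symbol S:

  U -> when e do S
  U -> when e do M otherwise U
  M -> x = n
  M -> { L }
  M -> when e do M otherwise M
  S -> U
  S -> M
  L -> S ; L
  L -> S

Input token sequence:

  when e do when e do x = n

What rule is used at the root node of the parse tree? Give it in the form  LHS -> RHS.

[S [U when e do [S [U when e do [S [M x = n]]]]]]

S -> U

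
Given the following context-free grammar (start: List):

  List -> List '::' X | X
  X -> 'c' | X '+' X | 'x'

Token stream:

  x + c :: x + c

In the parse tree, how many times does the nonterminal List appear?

2

[List [List [X [X x] + [X c]]] :: [X [X x] + [X c]]]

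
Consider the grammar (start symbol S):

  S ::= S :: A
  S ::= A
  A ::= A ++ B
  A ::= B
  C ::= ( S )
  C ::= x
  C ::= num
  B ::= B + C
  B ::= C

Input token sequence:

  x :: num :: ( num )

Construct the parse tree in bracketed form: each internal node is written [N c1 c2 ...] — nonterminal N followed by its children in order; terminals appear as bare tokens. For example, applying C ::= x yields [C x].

[S [S [S [A [B [C x]]]] :: [A [B [C num]]]] :: [A [B [C ( [S [A [B [C num]]]] )]]]]

S
S :: A
S :: A :: A
A :: A :: A
B :: A :: A
C :: A :: A
x :: A :: A
x :: B :: A
x :: C :: A
x :: num :: A
x :: num :: B
x :: num :: C
x :: num :: ( S )
x :: num :: ( A )
x :: num :: ( B )
x :: num :: ( C )
x :: num :: ( num )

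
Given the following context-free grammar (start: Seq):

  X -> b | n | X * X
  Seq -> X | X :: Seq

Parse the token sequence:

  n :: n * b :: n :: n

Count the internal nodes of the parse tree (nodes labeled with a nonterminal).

10

[Seq [X n] :: [Seq [X [X n] * [X b]] :: [Seq [X n] :: [Seq [X n]]]]]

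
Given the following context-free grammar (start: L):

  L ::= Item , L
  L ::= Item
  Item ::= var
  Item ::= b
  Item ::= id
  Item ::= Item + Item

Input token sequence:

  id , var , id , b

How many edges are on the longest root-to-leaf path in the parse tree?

5

[L [Item id] , [L [Item var] , [L [Item id] , [L [Item b]]]]]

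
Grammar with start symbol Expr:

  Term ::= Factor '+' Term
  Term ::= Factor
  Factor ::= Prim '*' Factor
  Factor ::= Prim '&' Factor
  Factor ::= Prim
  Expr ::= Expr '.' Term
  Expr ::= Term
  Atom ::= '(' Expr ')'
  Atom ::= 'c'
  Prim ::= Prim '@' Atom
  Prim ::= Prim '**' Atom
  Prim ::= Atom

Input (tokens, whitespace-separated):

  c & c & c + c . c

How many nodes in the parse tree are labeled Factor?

[Expr [Expr [Term [Factor [Prim [Atom c]] & [Factor [Prim [Atom c]] & [Factor [Prim [Atom c]]]]] + [Term [Factor [Prim [Atom c]]]]]] . [Term [Factor [Prim [Atom c]]]]]

5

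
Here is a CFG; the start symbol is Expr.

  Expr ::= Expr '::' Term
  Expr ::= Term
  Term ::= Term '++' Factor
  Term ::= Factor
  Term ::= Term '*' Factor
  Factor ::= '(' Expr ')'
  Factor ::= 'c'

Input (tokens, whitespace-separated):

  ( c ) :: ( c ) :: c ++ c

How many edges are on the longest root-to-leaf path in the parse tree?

[Expr [Expr [Expr [Term [Factor ( [Expr [Term [Factor c]]] )]]] :: [Term [Factor ( [Expr [Term [Factor c]]] )]]] :: [Term [Term [Factor c]] ++ [Factor c]]]

8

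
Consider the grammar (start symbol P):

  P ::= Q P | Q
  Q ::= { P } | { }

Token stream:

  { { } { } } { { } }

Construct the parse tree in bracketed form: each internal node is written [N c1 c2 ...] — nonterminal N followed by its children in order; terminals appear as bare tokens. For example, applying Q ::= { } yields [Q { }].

P
Q P
{ P } P
{ Q P } P
{ { } P } P
{ { } Q } P
{ { } { } } P
{ { } { } } Q
{ { } { } } { P }
{ { } { } } { Q }
{ { } { } } { { } }

[P [Q { [P [Q { }] [P [Q { }]]] }] [P [Q { [P [Q { }]] }]]]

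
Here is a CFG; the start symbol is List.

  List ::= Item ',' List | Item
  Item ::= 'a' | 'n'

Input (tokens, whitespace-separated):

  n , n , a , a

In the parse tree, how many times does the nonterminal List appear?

4

[List [Item n] , [List [Item n] , [List [Item a] , [List [Item a]]]]]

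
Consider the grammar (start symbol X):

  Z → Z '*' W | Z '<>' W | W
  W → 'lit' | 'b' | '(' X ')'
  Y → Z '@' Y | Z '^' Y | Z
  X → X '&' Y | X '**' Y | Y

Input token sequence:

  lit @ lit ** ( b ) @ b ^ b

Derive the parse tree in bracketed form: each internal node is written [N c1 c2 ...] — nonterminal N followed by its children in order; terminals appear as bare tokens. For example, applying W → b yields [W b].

X
X ** Y
Y ** Y
Z @ Y ** Y
W @ Y ** Y
lit @ Y ** Y
lit @ Z ** Y
lit @ W ** Y
lit @ lit ** Y
lit @ lit ** Z @ Y
lit @ lit ** W @ Y
lit @ lit ** ( X ) @ Y
lit @ lit ** ( Y ) @ Y
lit @ lit ** ( Z ) @ Y
lit @ lit ** ( W ) @ Y
lit @ lit ** ( b ) @ Y
lit @ lit ** ( b ) @ Z ^ Y
lit @ lit ** ( b ) @ W ^ Y
lit @ lit ** ( b ) @ b ^ Y
lit @ lit ** ( b ) @ b ^ Z
lit @ lit ** ( b ) @ b ^ W
lit @ lit ** ( b ) @ b ^ b

[X [X [Y [Z [W lit]] @ [Y [Z [W lit]]]]] ** [Y [Z [W ( [X [Y [Z [W b]]]] )]] @ [Y [Z [W b]] ^ [Y [Z [W b]]]]]]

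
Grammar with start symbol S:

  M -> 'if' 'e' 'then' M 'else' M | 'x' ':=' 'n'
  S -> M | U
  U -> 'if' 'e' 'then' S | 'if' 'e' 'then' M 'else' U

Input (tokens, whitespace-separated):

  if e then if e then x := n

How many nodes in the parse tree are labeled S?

[S [U if e then [S [U if e then [S [M x := n]]]]]]

3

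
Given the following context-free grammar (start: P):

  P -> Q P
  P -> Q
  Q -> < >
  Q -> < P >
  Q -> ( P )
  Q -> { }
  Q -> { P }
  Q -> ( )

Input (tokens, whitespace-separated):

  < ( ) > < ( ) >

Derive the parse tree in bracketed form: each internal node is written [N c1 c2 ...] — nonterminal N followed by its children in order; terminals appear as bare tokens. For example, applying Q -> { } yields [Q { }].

[P [Q < [P [Q ( )]] >] [P [Q < [P [Q ( )]] >]]]

P
Q P
< P > P
< Q > P
< ( ) > P
< ( ) > Q
< ( ) > < P >
< ( ) > < Q >
< ( ) > < ( ) >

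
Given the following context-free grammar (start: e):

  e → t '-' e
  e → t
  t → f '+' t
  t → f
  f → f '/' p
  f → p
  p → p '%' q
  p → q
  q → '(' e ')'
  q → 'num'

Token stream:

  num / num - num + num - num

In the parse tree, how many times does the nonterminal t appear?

4

[e [t [f [f [p [q num]]] / [p [q num]]]] - [e [t [f [p [q num]]] + [t [f [p [q num]]]]] - [e [t [f [p [q num]]]]]]]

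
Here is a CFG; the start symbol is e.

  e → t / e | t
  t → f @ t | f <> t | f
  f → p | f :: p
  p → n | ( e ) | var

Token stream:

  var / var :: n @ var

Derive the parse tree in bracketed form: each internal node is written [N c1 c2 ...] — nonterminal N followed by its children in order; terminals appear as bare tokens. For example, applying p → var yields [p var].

[e [t [f [p var]]] / [e [t [f [f [p var]] :: [p n]] @ [t [f [p var]]]]]]

e
t / e
f / e
p / e
var / e
var / t
var / f @ t
var / f :: p @ t
var / p :: p @ t
var / var :: p @ t
var / var :: n @ t
var / var :: n @ f
var / var :: n @ p
var / var :: n @ var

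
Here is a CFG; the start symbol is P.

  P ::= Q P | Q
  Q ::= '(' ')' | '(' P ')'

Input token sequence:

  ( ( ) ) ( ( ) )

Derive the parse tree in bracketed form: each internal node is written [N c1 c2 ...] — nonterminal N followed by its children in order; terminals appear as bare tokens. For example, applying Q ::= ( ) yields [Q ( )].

P
Q P
( P ) P
( Q ) P
( ( ) ) P
( ( ) ) Q
( ( ) ) ( P )
( ( ) ) ( Q )
( ( ) ) ( ( ) )

[P [Q ( [P [Q ( )]] )] [P [Q ( [P [Q ( )]] )]]]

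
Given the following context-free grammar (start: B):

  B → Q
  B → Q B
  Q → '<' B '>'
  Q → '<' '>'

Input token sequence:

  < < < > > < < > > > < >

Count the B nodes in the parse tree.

6

[B [Q < [B [Q < [B [Q < >]] >] [B [Q < [B [Q < >]] >]]] >] [B [Q < >]]]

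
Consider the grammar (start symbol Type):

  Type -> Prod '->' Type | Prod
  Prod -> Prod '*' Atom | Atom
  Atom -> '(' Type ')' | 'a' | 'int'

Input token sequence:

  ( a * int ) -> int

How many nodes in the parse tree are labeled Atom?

[Type [Prod [Atom ( [Type [Prod [Prod [Atom a]] * [Atom int]]] )]] -> [Type [Prod [Atom int]]]]

4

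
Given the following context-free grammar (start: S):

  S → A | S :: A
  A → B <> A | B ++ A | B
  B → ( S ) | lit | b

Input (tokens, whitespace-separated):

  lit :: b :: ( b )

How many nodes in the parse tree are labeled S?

[S [S [S [A [B lit]]] :: [A [B b]]] :: [A [B ( [S [A [B b]]] )]]]

4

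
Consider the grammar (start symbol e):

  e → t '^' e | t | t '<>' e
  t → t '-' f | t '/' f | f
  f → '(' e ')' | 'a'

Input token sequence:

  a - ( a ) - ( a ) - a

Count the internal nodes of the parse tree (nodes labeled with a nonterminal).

15

[e [t [t [t [t [f a]] - [f ( [e [t [f a]]] )]] - [f ( [e [t [f a]]] )]] - [f a]]]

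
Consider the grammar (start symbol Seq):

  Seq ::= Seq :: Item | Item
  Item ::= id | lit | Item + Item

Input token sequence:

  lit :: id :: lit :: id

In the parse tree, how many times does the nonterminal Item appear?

4

[Seq [Seq [Seq [Seq [Item lit]] :: [Item id]] :: [Item lit]] :: [Item id]]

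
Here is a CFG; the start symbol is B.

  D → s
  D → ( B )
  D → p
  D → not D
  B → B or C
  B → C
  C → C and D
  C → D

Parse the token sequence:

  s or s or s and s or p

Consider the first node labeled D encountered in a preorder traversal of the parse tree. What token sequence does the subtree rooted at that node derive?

s

[B [B [B [B [C [D s]]] or [C [D s]]] or [C [C [D s]] and [D s]]] or [C [D p]]]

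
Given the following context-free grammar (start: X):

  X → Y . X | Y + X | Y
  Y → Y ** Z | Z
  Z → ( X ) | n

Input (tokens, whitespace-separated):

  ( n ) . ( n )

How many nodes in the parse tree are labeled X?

4

[X [Y [Z ( [X [Y [Z n]]] )]] . [X [Y [Z ( [X [Y [Z n]]] )]]]]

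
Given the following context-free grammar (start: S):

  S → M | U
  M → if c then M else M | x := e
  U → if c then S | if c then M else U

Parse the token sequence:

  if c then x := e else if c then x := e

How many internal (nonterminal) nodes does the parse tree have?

[S [U if c then [M x := e] else [U if c then [S [M x := e]]]]]

6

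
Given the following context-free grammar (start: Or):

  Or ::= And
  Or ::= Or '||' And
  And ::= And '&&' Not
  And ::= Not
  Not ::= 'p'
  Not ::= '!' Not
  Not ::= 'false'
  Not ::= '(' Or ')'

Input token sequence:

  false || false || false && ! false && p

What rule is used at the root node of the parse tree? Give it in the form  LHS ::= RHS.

Or ::= Or '||' And

[Or [Or [Or [And [Not false]]] || [And [Not false]]] || [And [And [And [Not false]] && [Not ! [Not false]]] && [Not p]]]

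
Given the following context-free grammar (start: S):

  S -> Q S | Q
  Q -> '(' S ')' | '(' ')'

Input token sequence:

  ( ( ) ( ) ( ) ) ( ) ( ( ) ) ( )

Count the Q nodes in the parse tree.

[S [Q ( [S [Q ( )] [S [Q ( )] [S [Q ( )]]]] )] [S [Q ( )] [S [Q ( [S [Q ( )]] )] [S [Q ( )]]]]]

8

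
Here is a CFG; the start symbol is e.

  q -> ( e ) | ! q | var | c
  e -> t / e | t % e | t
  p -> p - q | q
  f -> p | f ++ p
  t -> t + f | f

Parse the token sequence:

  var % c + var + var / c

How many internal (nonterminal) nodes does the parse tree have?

[e [t [f [p [q var]]]] % [e [t [t [t [f [p [q c]]]] + [f [p [q var]]]] + [f [p [q var]]]] / [e [t [f [p [q c]]]]]]]

23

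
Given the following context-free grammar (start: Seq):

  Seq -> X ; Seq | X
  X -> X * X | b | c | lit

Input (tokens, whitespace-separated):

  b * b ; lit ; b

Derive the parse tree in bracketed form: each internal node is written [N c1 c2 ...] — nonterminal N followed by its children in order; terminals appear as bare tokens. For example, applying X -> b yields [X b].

Seq
X ; Seq
X * X ; Seq
b * X ; Seq
b * b ; Seq
b * b ; X ; Seq
b * b ; lit ; Seq
b * b ; lit ; X
b * b ; lit ; b

[Seq [X [X b] * [X b]] ; [Seq [X lit] ; [Seq [X b]]]]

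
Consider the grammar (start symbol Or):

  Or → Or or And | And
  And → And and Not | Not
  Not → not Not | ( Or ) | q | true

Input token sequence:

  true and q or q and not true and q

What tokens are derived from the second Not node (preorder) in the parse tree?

q

[Or [Or [And [And [Not true]] and [Not q]]] or [And [And [And [Not q]] and [Not not [Not true]]] and [Not q]]]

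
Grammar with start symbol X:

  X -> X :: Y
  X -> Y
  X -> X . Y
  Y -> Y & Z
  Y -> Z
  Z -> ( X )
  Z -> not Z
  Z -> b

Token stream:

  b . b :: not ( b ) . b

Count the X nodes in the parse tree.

5

[X [X [X [X [Y [Z b]]] . [Y [Z b]]] :: [Y [Z not [Z ( [X [Y [Z b]]] )]]]] . [Y [Z b]]]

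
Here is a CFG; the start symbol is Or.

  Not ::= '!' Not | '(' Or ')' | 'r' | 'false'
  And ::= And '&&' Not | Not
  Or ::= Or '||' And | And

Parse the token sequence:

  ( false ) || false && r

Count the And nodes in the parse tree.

[Or [Or [And [Not ( [Or [And [Not false]]] )]]] || [And [And [Not false]] && [Not r]]]

4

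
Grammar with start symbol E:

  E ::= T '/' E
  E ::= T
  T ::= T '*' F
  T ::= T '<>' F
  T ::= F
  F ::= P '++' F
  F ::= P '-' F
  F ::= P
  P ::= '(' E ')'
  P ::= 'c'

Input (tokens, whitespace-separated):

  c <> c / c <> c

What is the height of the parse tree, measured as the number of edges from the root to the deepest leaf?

6

[E [T [T [F [P c]]] <> [F [P c]]] / [E [T [T [F [P c]]] <> [F [P c]]]]]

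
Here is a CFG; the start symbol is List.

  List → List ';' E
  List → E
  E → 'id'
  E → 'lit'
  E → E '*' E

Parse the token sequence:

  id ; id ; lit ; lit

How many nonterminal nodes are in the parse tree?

[List [List [List [List [E id]] ; [E id]] ; [E lit]] ; [E lit]]

8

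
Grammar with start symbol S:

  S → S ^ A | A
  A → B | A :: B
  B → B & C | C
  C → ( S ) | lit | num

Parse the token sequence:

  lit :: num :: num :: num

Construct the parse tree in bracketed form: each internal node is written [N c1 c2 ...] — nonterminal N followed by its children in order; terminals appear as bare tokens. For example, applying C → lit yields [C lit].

[S [A [A [A [A [B [C lit]]] :: [B [C num]]] :: [B [C num]]] :: [B [C num]]]]

S
A
A :: B
A :: B :: B
A :: B :: B :: B
B :: B :: B :: B
C :: B :: B :: B
lit :: B :: B :: B
lit :: C :: B :: B
lit :: num :: B :: B
lit :: num :: C :: B
lit :: num :: num :: B
lit :: num :: num :: C
lit :: num :: num :: num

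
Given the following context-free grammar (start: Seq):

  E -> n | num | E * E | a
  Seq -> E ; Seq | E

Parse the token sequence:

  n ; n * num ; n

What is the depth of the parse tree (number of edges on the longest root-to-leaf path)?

4

[Seq [E n] ; [Seq [E [E n] * [E num]] ; [Seq [E n]]]]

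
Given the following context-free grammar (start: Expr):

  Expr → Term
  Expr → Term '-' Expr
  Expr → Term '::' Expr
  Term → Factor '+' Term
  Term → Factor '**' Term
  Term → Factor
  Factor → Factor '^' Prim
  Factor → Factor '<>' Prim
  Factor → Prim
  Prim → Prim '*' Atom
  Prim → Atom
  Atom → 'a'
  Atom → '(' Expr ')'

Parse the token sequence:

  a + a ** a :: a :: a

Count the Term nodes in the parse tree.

[Expr [Term [Factor [Prim [Atom a]]] + [Term [Factor [Prim [Atom a]]] ** [Term [Factor [Prim [Atom a]]]]]] :: [Expr [Term [Factor [Prim [Atom a]]]] :: [Expr [Term [Factor [Prim [Atom a]]]]]]]

5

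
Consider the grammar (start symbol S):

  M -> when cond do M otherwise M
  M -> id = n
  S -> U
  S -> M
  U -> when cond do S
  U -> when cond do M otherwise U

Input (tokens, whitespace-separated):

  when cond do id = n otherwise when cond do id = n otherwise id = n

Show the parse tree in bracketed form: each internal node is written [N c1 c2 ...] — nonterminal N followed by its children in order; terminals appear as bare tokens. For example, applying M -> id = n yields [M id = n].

[S [M when cond do [M id = n] otherwise [M when cond do [M id = n] otherwise [M id = n]]]]

S
M
when cond do M otherwise M
when cond do id = n otherwise M
when cond do id = n otherwise when cond do M otherwise M
when cond do id = n otherwise when cond do id = n otherwise M
when cond do id = n otherwise when cond do id = n otherwise id = n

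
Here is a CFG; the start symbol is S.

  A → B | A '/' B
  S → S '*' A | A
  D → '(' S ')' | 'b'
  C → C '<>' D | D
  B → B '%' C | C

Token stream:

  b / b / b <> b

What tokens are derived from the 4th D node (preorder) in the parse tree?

[S [A [A [A [B [C [D b]]]] / [B [C [D b]]]] / [B [C [C [D b]] <> [D b]]]]]

b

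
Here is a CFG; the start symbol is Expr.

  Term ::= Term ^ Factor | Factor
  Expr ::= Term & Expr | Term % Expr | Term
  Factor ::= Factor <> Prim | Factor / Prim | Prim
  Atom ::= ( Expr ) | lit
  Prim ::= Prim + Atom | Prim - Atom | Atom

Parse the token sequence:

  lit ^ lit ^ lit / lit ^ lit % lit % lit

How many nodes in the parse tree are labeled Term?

[Expr [Term [Term [Term [Term [Factor [Prim [Atom lit]]]] ^ [Factor [Prim [Atom lit]]]] ^ [Factor [Factor [Prim [Atom lit]]] / [Prim [Atom lit]]]] ^ [Factor [Prim [Atom lit]]]] % [Expr [Term [Factor [Prim [Atom lit]]]] % [Expr [Term [Factor [Prim [Atom lit]]]]]]]

6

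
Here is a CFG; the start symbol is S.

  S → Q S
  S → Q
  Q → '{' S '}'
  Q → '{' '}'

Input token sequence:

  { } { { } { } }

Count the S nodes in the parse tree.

[S [Q { }] [S [Q { [S [Q { }] [S [Q { }]]] }]]]

4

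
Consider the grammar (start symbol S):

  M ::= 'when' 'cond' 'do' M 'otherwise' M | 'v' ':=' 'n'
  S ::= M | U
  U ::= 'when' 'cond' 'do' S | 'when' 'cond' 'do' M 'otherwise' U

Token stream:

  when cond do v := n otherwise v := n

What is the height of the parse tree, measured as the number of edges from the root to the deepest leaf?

3

[S [M when cond do [M v := n] otherwise [M v := n]]]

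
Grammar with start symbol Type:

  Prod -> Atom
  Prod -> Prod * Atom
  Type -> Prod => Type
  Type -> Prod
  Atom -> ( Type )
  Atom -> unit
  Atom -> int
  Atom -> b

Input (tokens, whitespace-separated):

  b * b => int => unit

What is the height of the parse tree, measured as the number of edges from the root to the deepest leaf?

5

[Type [Prod [Prod [Atom b]] * [Atom b]] => [Type [Prod [Atom int]] => [Type [Prod [Atom unit]]]]]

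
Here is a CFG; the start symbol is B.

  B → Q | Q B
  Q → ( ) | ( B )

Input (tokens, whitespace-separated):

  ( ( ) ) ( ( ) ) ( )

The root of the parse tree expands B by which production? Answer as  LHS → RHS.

[B [Q ( [B [Q ( )]] )] [B [Q ( [B [Q ( )]] )] [B [Q ( )]]]]

B → Q B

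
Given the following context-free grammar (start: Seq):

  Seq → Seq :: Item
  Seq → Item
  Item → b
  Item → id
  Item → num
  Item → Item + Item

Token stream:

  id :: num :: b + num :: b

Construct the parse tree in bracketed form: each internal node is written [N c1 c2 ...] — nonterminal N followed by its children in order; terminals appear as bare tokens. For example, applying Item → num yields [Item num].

[Seq [Seq [Seq [Seq [Item id]] :: [Item num]] :: [Item [Item b] + [Item num]]] :: [Item b]]

Seq
Seq :: Item
Seq :: Item :: Item
Seq :: Item :: Item :: Item
Item :: Item :: Item :: Item
id :: Item :: Item :: Item
id :: num :: Item :: Item
id :: num :: Item + Item :: Item
id :: num :: b + Item :: Item
id :: num :: b + num :: Item
id :: num :: b + num :: b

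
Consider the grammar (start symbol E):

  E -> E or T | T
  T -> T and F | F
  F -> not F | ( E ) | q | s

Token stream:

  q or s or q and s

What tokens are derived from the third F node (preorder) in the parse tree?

[E [E [E [T [F q]]] or [T [F s]]] or [T [T [F q]] and [F s]]]

q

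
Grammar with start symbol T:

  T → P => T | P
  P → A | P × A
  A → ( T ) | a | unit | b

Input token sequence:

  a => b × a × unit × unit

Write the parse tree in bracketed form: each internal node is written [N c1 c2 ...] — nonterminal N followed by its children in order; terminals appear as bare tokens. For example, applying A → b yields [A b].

[T [P [A a]] => [T [P [P [P [P [A b]] × [A a]] × [A unit]] × [A unit]]]]

T
P => T
A => T
a => T
a => P
a => P × A
a => P × A × A
a => P × A × A × A
a => A × A × A × A
a => b × A × A × A
a => b × a × A × A
a => b × a × unit × A
a => b × a × unit × unit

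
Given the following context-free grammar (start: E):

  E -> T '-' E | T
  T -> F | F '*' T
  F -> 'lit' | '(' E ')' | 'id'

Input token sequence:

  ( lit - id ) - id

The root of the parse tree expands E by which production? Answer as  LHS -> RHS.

E -> T '-' E

[E [T [F ( [E [T [F lit]] - [E [T [F id]]]] )]] - [E [T [F id]]]]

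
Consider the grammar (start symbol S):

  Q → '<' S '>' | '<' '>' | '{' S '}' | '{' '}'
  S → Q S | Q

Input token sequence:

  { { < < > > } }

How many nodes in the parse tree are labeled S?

[S [Q { [S [Q { [S [Q < [S [Q < >]] >]] }]] }]]

4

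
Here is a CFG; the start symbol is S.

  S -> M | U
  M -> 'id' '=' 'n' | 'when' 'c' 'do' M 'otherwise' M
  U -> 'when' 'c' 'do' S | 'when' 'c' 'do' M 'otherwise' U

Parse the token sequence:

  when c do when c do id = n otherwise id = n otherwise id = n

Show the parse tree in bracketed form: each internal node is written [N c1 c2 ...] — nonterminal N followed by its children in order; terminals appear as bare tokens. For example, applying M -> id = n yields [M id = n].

[S [M when c do [M when c do [M id = n] otherwise [M id = n]] otherwise [M id = n]]]

S
M
when c do M otherwise M
when c do when c do M otherwise M otherwise M
when c do when c do id = n otherwise M otherwise M
when c do when c do id = n otherwise id = n otherwise M
when c do when c do id = n otherwise id = n otherwise id = n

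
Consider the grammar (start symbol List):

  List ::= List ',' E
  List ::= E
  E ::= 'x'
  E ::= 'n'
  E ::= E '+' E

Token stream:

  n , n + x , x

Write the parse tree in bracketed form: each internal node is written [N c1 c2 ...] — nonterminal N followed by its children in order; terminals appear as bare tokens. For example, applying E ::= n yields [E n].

[List [List [List [E n]] , [E [E n] + [E x]]] , [E x]]

List
List , E
List , E , E
E , E , E
n , E , E
n , E + E , E
n , n + E , E
n , n + x , E
n , n + x , x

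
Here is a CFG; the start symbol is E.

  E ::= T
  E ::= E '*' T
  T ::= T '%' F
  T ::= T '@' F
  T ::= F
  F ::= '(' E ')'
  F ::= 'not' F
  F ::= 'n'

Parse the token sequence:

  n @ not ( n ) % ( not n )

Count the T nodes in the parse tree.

[E [T [T [T [F n]] @ [F not [F ( [E [T [F n]]] )]]] % [F ( [E [T [F not [F n]]]] )]]]

5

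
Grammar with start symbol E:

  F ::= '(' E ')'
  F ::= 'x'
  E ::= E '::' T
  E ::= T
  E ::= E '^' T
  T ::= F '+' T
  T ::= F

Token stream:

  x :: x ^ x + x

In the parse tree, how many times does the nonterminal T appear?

[E [E [E [T [F x]]] :: [T [F x]]] ^ [T [F x] + [T [F x]]]]

4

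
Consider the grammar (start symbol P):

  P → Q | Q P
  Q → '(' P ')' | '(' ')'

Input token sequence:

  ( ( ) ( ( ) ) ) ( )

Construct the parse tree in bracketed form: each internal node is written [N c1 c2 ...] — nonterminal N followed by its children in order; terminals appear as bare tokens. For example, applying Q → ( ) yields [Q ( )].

P
Q P
( P ) P
( Q P ) P
( ( ) P ) P
( ( ) Q ) P
( ( ) ( P ) ) P
( ( ) ( Q ) ) P
( ( ) ( ( ) ) ) P
( ( ) ( ( ) ) ) Q
( ( ) ( ( ) ) ) ( )

[P [Q ( [P [Q ( )] [P [Q ( [P [Q ( )]] )]]] )] [P [Q ( )]]]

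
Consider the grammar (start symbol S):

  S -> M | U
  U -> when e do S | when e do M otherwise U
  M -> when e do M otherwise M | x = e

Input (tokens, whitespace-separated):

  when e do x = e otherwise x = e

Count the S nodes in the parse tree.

[S [M when e do [M x = e] otherwise [M x = e]]]

1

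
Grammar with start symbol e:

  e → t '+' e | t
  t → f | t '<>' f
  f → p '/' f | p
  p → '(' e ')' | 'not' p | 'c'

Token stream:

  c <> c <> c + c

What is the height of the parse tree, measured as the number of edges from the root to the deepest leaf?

[e [t [t [t [f [p c]]] <> [f [p c]]] <> [f [p c]]] + [e [t [f [p c]]]]]

6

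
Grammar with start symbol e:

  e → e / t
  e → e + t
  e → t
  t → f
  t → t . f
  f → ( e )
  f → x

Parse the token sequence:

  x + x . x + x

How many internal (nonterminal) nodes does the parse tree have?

[e [e [e [t [f x]]] + [t [t [f x]] . [f x]]] + [t [f x]]]

11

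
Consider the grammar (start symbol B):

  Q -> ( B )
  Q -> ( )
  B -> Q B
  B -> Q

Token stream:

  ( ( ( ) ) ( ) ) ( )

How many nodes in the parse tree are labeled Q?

[B [Q ( [B [Q ( [B [Q ( )]] )] [B [Q ( )]]] )] [B [Q ( )]]]

5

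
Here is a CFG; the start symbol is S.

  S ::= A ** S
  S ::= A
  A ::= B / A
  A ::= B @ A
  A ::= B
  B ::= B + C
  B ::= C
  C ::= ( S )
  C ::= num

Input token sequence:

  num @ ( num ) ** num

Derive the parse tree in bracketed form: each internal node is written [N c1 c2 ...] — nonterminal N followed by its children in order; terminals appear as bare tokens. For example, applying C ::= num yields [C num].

S
A ** S
B @ A ** S
C @ A ** S
num @ A ** S
num @ B ** S
num @ C ** S
num @ ( S ) ** S
num @ ( A ) ** S
num @ ( B ) ** S
num @ ( C ) ** S
num @ ( num ) ** S
num @ ( num ) ** A
num @ ( num ) ** B
num @ ( num ) ** C
num @ ( num ) ** num

[S [A [B [C num]] @ [A [B [C ( [S [A [B [C num]]]] )]]]] ** [S [A [B [C num]]]]]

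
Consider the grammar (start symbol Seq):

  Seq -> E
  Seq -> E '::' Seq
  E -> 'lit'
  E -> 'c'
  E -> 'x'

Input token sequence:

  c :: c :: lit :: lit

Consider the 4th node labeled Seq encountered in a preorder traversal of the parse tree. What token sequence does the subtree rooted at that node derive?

lit

[Seq [E c] :: [Seq [E c] :: [Seq [E lit] :: [Seq [E lit]]]]]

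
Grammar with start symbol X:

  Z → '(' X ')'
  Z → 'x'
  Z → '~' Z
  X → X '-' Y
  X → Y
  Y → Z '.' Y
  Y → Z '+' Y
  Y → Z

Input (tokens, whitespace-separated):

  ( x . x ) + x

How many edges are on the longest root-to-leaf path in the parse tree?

7

[X [Y [Z ( [X [Y [Z x] . [Y [Z x]]]] )] + [Y [Z x]]]]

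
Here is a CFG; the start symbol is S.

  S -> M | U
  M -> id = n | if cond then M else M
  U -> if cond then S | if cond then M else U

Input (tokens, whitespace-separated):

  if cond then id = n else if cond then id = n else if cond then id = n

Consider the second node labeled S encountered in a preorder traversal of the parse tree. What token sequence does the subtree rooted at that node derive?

id = n

[S [U if cond then [M id = n] else [U if cond then [M id = n] else [U if cond then [S [M id = n]]]]]]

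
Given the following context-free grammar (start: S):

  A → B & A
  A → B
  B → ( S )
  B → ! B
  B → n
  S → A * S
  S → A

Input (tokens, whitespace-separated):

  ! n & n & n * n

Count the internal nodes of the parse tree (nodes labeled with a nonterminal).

11

[S [A [B ! [B n]] & [A [B n] & [A [B n]]]] * [S [A [B n]]]]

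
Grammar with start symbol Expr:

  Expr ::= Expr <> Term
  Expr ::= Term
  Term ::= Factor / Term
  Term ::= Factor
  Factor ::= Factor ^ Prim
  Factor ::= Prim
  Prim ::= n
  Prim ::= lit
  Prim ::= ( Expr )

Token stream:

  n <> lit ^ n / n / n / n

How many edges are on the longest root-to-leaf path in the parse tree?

[Expr [Expr [Term [Factor [Prim n]]]] <> [Term [Factor [Factor [Prim lit]] ^ [Prim n]] / [Term [Factor [Prim n]] / [Term [Factor [Prim n]] / [Term [Factor [Prim n]]]]]]]

7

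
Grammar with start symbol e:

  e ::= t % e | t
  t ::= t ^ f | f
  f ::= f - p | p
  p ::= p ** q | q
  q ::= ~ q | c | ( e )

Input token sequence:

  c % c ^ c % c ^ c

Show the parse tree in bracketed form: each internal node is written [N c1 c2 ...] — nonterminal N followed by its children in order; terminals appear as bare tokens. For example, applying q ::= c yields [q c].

[e [t [f [p [q c]]]] % [e [t [t [f [p [q c]]]] ^ [f [p [q c]]]] % [e [t [t [f [p [q c]]]] ^ [f [p [q c]]]]]]]

e
t % e
f % e
p % e
q % e
c % e
c % t % e
c % t ^ f % e
c % f ^ f % e
c % p ^ f % e
c % q ^ f % e
c % c ^ f % e
c % c ^ p % e
c % c ^ q % e
c % c ^ c % e
c % c ^ c % t
c % c ^ c % t ^ f
c % c ^ c % f ^ f
c % c ^ c % p ^ f
c % c ^ c % q ^ f
c % c ^ c % c ^ f
c % c ^ c % c ^ p
c % c ^ c % c ^ q
c % c ^ c % c ^ c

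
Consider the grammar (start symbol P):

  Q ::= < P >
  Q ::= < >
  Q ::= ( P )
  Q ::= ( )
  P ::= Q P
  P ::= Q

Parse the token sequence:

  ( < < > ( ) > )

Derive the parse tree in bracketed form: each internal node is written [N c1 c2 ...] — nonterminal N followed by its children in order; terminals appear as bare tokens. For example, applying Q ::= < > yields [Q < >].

P
Q
( P )
( Q )
( < P > )
( < Q P > )
( < < > P > )
( < < > Q > )
( < < > ( ) > )

[P [Q ( [P [Q < [P [Q < >] [P [Q ( )]]] >]] )]]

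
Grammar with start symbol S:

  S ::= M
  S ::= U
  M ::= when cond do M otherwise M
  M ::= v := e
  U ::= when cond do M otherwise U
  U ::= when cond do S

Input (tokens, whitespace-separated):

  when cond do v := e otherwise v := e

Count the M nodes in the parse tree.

[S [M when cond do [M v := e] otherwise [M v := e]]]

3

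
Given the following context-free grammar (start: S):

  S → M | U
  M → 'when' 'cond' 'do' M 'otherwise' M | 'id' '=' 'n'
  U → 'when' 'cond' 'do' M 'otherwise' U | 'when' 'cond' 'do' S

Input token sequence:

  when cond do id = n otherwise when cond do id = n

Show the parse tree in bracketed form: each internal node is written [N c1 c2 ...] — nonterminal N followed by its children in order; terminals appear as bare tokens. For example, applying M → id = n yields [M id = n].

S
U
when cond do M otherwise U
when cond do id = n otherwise U
when cond do id = n otherwise when cond do S
when cond do id = n otherwise when cond do M
when cond do id = n otherwise when cond do id = n

[S [U when cond do [M id = n] otherwise [U when cond do [S [M id = n]]]]]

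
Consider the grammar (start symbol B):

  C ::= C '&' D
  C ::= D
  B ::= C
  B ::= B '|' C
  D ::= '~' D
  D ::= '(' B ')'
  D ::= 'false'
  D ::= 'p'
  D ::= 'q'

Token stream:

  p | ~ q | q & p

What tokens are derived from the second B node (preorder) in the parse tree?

p | ~ q

[B [B [B [C [D p]]] | [C [D ~ [D q]]]] | [C [C [D q]] & [D p]]]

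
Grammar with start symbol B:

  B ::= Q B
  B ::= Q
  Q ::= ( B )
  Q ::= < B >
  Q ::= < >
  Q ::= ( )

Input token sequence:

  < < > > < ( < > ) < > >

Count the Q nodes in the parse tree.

[B [Q < [B [Q < >]] >] [B [Q < [B [Q ( [B [Q < >]] )] [B [Q < >]]] >]]]

6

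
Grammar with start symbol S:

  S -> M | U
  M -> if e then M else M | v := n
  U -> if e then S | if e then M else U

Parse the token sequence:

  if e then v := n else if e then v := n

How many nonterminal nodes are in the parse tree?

[S [U if e then [M v := n] else [U if e then [S [M v := n]]]]]

6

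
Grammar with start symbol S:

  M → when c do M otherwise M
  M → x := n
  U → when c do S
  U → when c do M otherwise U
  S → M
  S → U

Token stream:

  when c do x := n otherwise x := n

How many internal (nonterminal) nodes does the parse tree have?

[S [M when c do [M x := n] otherwise [M x := n]]]

4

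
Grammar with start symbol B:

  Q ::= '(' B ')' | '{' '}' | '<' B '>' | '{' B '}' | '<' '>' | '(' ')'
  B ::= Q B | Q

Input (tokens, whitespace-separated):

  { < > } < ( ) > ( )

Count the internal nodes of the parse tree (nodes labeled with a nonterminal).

[B [Q { [B [Q < >]] }] [B [Q < [B [Q ( )]] >] [B [Q ( )]]]]

10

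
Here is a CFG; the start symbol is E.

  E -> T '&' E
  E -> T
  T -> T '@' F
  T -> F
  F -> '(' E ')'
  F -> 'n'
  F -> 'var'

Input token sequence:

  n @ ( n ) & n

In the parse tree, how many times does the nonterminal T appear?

[E [T [T [F n]] @ [F ( [E [T [F n]]] )]] & [E [T [F n]]]]

4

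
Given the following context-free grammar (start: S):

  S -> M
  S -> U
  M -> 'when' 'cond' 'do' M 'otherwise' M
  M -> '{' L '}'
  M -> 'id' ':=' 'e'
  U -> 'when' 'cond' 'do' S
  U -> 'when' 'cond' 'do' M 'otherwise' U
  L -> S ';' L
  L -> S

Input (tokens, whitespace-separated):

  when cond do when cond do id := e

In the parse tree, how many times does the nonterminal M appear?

1

[S [U when cond do [S [U when cond do [S [M id := e]]]]]]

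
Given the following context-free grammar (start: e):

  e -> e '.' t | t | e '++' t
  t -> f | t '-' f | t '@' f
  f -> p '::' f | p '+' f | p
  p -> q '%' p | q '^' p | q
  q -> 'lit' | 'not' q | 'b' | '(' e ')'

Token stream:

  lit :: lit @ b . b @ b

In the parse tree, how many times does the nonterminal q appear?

5

[e [e [t [t [f [p [q lit]] :: [f [p [q lit]]]]] @ [f [p [q b]]]]] . [t [t [f [p [q b]]]] @ [f [p [q b]]]]]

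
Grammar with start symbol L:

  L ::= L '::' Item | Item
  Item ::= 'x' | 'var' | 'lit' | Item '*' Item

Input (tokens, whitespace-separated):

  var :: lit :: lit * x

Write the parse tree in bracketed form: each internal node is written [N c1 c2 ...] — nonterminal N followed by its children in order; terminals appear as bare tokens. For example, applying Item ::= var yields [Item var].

L
L :: Item
L :: Item :: Item
Item :: Item :: Item
var :: Item :: Item
var :: lit :: Item
var :: lit :: Item * Item
var :: lit :: lit * Item
var :: lit :: lit * x

[L [L [L [Item var]] :: [Item lit]] :: [Item [Item lit] * [Item x]]]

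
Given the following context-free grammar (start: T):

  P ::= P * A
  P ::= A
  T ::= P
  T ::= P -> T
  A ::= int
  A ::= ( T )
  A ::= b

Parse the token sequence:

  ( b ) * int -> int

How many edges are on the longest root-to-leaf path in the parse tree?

[T [P [P [A ( [T [P [A b]]] )]] * [A int]] -> [T [P [A int]]]]

7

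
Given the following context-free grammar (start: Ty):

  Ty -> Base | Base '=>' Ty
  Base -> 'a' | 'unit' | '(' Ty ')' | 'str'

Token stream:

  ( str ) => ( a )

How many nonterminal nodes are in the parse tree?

[Ty [Base ( [Ty [Base str]] )] => [Ty [Base ( [Ty [Base a]] )]]]

8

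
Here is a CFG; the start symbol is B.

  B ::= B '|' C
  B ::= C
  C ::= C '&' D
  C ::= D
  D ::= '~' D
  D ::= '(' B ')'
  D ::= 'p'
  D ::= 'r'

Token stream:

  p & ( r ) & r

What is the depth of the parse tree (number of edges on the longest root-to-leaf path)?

[B [C [C [C [D p]] & [D ( [B [C [D r]]] )]] & [D r]]]

7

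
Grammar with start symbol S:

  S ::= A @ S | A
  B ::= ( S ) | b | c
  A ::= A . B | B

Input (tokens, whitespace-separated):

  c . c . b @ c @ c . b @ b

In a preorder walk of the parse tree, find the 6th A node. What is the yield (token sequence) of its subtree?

c

[S [A [A [A [B c]] . [B c]] . [B b]] @ [S [A [B c]] @ [S [A [A [B c]] . [B b]] @ [S [A [B b]]]]]]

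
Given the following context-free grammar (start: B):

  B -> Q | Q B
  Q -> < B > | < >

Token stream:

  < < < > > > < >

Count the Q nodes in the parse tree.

4

[B [Q < [B [Q < [B [Q < >]] >]] >] [B [Q < >]]]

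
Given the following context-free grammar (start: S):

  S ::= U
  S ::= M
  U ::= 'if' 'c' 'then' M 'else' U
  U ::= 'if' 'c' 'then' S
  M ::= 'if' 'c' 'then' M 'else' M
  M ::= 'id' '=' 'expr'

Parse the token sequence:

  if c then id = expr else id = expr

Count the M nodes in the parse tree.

[S [M if c then [M id = expr] else [M id = expr]]]

3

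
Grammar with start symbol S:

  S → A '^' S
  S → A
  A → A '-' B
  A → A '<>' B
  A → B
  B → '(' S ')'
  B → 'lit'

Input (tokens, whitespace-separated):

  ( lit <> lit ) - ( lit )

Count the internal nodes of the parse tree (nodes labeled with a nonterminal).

13

[S [A [A [B ( [S [A [A [B lit]] <> [B lit]]] )]] - [B ( [S [A [B lit]]] )]]]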